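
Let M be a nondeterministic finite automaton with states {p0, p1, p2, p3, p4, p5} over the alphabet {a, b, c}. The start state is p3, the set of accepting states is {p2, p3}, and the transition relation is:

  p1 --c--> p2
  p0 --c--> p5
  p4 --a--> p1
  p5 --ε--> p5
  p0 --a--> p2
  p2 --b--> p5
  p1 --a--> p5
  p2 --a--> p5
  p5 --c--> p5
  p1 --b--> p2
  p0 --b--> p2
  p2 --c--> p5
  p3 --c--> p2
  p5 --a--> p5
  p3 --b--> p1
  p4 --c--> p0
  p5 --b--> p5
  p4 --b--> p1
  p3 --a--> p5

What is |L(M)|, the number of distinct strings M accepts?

The useful subgraph on states {p1, p2, p3} is acyclic, so L(M) is finite; the longest accepting path visits 3 useful states, giving maximum string length 2.
Counting accepting paths from p3 by length: 1 of length 0, 1 of length 1, 2 of length 2. Total 4.

4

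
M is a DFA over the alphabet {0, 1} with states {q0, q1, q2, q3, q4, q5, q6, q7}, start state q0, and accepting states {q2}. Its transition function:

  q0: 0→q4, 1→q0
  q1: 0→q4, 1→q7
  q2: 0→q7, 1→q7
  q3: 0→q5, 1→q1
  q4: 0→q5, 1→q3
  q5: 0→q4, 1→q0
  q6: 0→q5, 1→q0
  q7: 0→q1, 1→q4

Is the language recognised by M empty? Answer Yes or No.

Yes

The states reachable from the start state are {q0, q1, q3, q4, q5, q7}.
None of the accepting states {q2} is reachable, so no string is accepted and L(M) = ∅.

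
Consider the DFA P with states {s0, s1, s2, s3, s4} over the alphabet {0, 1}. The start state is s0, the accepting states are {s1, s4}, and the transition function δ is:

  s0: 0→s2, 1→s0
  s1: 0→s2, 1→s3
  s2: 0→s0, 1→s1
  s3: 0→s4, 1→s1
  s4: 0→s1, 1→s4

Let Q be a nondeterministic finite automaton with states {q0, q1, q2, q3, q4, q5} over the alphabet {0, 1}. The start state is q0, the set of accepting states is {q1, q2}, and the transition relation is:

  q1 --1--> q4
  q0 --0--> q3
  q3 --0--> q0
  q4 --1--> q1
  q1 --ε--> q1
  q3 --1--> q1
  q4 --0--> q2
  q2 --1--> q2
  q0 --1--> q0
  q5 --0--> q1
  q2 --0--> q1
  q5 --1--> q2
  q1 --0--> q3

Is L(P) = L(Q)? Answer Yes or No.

Yes

Exploring the product automaton P × Q from the start pair (s0, q0), following both machines on each input symbol, reaches 5 state pairs: (s0, q0), (s2, q3), (s1, q1), (s3, q4), (s4, q2).
P accepts in {s1, s4} and Q accepts in {q1, q2}. In every reachable pair the two components are either both accepting — (s1, q1), (s4, q2) — or both non-accepting, so no string is accepted by exactly one of the machines: L(P) \ L(Q) and L(Q) \ L(P) are both empty.
Hence every string is accepted by P iff it is accepted by Q, and the two languages coincide.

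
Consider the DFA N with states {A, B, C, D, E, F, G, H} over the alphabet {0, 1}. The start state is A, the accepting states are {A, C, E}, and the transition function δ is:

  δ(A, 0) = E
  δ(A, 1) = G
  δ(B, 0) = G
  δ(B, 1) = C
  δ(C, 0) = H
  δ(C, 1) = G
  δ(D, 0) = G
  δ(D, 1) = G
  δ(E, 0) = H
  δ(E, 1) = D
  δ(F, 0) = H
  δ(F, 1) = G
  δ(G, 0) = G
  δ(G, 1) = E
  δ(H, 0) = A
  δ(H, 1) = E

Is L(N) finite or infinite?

infinite

State E is reachable from the start and can reach an accepting state, and it lies on the cycle E → D → G → E.
Traversing that cycle any number of times yields accepted strings of unbounded length, so the language is infinite.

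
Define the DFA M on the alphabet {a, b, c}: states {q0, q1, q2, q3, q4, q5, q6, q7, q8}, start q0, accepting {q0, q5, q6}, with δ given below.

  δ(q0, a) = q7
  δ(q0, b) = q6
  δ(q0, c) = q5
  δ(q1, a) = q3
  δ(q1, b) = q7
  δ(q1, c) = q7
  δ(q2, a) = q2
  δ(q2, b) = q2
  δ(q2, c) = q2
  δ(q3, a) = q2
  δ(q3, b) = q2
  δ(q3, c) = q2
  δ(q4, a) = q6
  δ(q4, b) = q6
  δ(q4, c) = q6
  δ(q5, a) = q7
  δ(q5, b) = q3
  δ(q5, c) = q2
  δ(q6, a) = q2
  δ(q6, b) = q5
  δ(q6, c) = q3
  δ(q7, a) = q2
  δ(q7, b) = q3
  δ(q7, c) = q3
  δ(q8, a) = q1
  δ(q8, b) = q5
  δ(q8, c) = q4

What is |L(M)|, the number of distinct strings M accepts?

4

The useful subgraph on states {q0, q5, q6} is acyclic, so L(M) is finite; the longest accepting path visits 3 useful states, giving maximum string length 2.
Counting accepting paths from q0 by length: 1 of length 0, 2 of length 1, 1 of length 2. Total 4.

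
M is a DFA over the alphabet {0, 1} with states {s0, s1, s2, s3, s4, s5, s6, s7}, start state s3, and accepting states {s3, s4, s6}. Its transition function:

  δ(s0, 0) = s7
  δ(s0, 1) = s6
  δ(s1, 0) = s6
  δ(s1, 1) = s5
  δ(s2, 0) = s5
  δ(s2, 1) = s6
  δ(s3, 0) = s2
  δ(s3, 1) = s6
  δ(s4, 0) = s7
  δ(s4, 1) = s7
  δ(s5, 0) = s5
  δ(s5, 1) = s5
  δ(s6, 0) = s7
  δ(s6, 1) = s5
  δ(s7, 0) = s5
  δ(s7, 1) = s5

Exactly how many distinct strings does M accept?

The useful subgraph on states {s2, s3, s6} is acyclic, so L(M) is finite; the longest accepting path visits 3 useful states, giving maximum string length 2.
Counting accepting paths from s3 by length: 1 of length 0, 1 of length 1, 1 of length 2. Total 3.

3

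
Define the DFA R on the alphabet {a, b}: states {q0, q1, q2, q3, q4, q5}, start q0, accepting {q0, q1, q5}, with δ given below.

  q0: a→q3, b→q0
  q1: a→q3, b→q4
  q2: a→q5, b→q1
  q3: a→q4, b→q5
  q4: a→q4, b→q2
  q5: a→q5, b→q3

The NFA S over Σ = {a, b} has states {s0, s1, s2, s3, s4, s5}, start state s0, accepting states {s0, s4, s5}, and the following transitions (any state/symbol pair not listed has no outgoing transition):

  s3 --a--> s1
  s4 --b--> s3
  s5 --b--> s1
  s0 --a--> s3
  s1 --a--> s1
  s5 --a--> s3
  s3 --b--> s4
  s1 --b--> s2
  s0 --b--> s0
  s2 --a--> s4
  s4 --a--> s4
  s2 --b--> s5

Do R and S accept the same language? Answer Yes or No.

Yes

Exploring the product automaton R × S from the start pair (q0, s0), following both machines on each input symbol, reaches 6 state pairs: (q0, s0), (q3, s3), (q4, s1), (q5, s4), (q2, s2), (q1, s5).
R accepts in {q0, q1, q5} and S accepts in {s0, s4, s5}. In every reachable pair the two components are either both accepting — (q0, s0), (q5, s4), (q1, s5) — or both non-accepting, so no string is accepted by exactly one of the machines: L(R) \ L(S) and L(S) \ L(R) are both empty.
Hence every string is accepted by R iff it is accepted by S, and the two languages coincide.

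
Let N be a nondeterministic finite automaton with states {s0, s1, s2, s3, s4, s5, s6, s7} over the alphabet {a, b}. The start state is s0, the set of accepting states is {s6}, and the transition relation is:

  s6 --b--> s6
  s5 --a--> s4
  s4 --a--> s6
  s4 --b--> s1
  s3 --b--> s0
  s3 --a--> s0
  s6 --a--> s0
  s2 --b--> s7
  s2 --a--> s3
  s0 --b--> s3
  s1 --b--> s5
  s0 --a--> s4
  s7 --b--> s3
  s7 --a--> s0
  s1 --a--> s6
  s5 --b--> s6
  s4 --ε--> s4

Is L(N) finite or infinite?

State s0 is reachable from the start and can reach an accepting state, and it lies on the cycle s0 → s3 → s0.
Traversing that cycle any number of times yields accepted strings of unbounded length, so the language is infinite.

infinite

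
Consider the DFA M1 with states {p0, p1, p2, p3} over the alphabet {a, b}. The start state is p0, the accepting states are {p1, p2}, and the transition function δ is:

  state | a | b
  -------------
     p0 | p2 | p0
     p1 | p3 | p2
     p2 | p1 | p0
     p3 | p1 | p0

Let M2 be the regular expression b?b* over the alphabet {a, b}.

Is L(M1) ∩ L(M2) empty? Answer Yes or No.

Yes

Converting the expression M2 to a DFA (subset construction, then merging equivalent states) gives the minimal DFA with states {r0, r1}, start state r0, accepting states {r0} and transitions r0: a→r1, b→r0; r1: a→r1, b→r1.
Exploring the product automaton M1 × M2 from the start pair (p0, r0), following both machines on each input symbol, reaches 5 state pairs: (p0, r0), (p2, r1), (p1, r1), (p0, r1), (p3, r1).
M1 accepts in {p1, p2} and M2 accepts in {r0}; no reachable pair has both components accepting, so no string drives both machines to acceptance simultaneously and L(M1) ∩ L(M2) = ∅.
So no string is accepted by both, and the intersection is empty.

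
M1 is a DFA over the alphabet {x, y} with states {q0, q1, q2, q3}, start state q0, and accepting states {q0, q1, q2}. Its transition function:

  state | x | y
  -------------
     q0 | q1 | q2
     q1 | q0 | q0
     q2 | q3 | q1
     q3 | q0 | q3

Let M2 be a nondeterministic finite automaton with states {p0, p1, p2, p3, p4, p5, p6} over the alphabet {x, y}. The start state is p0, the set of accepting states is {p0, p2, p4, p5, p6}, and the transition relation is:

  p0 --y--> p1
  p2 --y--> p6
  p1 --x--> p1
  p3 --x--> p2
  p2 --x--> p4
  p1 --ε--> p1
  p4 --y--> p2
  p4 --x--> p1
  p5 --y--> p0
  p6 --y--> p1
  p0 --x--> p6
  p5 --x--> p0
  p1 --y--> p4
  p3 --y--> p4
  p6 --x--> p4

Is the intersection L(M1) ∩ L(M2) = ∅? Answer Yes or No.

The empty string ε is accepted by both M1 and M2.
Hence L(M1) ∩ L(M2) ≠ ∅.

No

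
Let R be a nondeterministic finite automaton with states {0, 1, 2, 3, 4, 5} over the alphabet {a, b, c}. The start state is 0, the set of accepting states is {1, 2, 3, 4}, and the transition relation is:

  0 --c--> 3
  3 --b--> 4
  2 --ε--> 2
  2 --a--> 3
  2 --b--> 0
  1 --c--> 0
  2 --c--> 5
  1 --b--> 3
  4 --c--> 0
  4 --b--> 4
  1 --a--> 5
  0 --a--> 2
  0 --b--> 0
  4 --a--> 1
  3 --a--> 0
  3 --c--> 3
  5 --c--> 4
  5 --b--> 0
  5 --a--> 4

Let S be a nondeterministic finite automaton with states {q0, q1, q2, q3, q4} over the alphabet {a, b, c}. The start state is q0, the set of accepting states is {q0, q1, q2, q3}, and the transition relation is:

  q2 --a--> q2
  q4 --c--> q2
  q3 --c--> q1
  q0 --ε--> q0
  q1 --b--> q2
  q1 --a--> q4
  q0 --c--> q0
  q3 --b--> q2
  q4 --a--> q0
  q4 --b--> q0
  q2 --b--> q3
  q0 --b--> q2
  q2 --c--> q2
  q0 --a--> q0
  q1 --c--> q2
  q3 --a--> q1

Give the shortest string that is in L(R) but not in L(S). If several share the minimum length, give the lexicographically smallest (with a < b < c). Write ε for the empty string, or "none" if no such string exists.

The string bbaa is accepted by R but not by S.
No shorter string lies in the difference, and bbaa is the lexicographically first length-4 string in L(R) \ L(S).

bbaa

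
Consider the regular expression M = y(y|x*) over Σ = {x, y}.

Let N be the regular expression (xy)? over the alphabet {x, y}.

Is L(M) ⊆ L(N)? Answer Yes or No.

The string y is in L(M) but not in L(N).
So L(M) ⊄ L(N).

No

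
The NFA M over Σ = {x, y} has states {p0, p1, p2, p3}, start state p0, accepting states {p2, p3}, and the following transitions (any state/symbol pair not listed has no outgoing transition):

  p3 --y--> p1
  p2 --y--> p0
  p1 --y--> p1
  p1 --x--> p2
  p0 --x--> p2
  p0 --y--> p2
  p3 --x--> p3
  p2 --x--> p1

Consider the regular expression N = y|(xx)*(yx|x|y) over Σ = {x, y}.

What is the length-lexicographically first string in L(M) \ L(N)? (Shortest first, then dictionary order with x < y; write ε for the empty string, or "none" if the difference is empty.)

xyx

The string xyx is accepted by M but not by N.
No shorter string lies in the difference, and xyx is the lexicographically first length-3 string in L(M) \ L(N).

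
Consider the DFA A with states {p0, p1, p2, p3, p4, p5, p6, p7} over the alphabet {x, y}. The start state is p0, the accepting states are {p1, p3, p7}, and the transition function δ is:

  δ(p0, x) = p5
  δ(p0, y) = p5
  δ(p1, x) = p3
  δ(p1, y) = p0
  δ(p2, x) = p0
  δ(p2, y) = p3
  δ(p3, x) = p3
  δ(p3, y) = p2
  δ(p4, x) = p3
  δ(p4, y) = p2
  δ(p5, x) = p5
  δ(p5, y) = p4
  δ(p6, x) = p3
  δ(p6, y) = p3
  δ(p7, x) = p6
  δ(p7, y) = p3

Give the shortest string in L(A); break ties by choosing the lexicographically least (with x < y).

A breadth-first search from p0 reaches an accepting state first via the path p0 → p5 → p4 → p3 on input xyx.
No string of length < 3 is accepted (BFS exhausts all shorter strings without reaching an accepting state), and xyx is the lexicographically least accepting string of length 3.

xyx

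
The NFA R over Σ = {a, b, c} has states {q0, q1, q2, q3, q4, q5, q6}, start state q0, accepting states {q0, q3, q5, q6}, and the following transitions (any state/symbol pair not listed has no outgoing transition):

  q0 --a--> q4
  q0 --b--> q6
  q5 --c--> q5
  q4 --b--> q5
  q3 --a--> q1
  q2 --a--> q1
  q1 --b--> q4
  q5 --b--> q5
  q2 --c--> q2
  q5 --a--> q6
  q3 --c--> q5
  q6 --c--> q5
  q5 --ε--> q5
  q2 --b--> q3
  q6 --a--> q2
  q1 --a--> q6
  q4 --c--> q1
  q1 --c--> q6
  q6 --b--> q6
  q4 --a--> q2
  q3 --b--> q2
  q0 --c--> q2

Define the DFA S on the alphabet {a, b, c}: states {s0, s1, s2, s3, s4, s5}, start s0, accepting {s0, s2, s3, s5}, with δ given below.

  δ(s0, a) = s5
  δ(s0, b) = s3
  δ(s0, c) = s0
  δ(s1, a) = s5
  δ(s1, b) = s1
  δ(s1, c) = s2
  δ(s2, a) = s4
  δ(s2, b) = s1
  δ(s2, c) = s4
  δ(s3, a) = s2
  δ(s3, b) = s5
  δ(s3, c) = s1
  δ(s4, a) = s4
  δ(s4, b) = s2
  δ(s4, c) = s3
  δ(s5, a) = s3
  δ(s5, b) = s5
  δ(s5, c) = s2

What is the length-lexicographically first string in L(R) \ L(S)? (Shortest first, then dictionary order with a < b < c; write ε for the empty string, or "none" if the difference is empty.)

The string bc is accepted by R but not by S.
No shorter string lies in the difference, and bc is the lexicographically first length-2 string in L(R) \ L(S).

bc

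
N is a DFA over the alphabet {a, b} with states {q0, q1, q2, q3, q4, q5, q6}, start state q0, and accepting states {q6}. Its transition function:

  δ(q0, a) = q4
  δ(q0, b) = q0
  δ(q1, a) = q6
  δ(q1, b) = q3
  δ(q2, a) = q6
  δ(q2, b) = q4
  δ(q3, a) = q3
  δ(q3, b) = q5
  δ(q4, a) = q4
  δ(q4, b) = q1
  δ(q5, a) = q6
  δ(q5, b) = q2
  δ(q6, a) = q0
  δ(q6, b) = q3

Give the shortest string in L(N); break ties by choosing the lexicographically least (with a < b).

A breadth-first search from q0 reaches an accepting state first via the path q0 → q4 → q1 → q6 on input aba.
No string of length < 3 is accepted (BFS exhausts all shorter strings without reaching an accepting state), and aba is the lexicographically least accepting string of length 3.

aba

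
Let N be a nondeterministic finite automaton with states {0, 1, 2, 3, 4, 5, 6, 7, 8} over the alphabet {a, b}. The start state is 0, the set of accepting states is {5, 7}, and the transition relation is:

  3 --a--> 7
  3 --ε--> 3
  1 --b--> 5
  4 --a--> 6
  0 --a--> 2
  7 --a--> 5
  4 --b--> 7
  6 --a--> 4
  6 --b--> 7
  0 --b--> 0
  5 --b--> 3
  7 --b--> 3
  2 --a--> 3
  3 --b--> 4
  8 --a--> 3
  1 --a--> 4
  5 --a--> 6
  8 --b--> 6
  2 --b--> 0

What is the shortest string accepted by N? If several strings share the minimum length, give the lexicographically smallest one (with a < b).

aaa

A breadth-first search from 0 reaches an accepting state first via the path 0 → 2 → 3 → 7 on input aaa.
No string of length < 3 is accepted (BFS exhausts all shorter strings without reaching an accepting state), and aaa is the lexicographically least accepting string of length 3.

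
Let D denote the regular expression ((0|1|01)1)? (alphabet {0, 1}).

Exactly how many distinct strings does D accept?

The expression has no Kleene star, so L(D) is finite. Expanding the alternatives gives {ε, 01, 11, 011}.
That is 1 of length 0, 2 of length 2, 1 of length 3: 4 strings in all.

4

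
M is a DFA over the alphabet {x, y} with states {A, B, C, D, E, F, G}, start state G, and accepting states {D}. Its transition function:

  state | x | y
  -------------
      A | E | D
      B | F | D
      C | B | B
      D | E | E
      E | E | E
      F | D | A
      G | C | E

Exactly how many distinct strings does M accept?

The useful subgraph on states {A, B, C, D, F, G} is acyclic, so L(M) is finite; the longest accepting path visits 6 useful states, giving maximum string length 5.
Counting accepting paths from G by length: 2 of length 3, 2 of length 4, 2 of length 5. Total 6.

6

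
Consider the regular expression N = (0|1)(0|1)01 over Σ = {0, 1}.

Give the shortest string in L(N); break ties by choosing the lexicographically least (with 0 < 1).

0001

By inspection of the expression, no string of length less than 4 matches, and 0001 is the lexicographically first match of length 4.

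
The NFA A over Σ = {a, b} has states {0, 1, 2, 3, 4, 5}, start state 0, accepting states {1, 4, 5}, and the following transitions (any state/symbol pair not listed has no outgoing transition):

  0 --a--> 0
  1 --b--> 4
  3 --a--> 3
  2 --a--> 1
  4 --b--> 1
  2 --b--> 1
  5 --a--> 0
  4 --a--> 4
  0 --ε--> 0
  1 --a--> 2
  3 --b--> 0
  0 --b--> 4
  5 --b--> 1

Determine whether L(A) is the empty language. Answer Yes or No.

No

The string b is accepted: the run 0 → 4 ends in the accepting state 4.
Since at least one string is accepted, L(A) is not empty.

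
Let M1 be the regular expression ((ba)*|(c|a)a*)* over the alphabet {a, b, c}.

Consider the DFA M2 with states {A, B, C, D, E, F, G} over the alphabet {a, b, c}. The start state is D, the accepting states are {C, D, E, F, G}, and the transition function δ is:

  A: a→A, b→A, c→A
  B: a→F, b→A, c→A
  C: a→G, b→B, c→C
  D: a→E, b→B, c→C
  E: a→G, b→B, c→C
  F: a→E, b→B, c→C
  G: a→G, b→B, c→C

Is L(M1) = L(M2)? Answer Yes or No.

Converting the expression M1 to a DFA (subset construction, then merging equivalent states) gives the minimal DFA with states {r0, r1, r2}, start state r0, accepting states {r0} and transitions r0: a→r0, b→r1, c→r0; r1: a→r0, b→r2, c→r2; r2: a→r2, b→r2, c→r2.
Exploring the product automaton M1 × M2 from the start pair (r0, D), following both machines on each input symbol, reaches 7 state pairs: (r0, D), (r0, E), (r1, B), (r0, C), (r0, G), (r0, F), (r2, A).
M1 accepts in {r0} and M2 accepts in {C, D, E, F, G}. In every reachable pair the two components are either both accepting — (r0, D), (r0, E), (r0, C), (r0, G), (r0, F) — or both non-accepting, so no string is accepted by exactly one of the machines: L(M1) \ L(M2) and L(M2) \ L(M1) are both empty.
Hence every string is accepted by M1 iff it is accepted by M2, and the two languages coincide.

Yes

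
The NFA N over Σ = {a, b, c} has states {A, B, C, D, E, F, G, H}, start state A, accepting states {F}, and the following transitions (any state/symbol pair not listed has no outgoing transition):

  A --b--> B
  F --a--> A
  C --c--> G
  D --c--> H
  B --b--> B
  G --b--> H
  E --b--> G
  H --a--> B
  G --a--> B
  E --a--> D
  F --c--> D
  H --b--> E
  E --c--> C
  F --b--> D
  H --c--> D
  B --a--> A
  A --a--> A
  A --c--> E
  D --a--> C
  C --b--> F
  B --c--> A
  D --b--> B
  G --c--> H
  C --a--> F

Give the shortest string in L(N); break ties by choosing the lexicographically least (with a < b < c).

A breadth-first search from A reaches an accepting state first via the path A → E → C → F on input cca.
No string of length < 3 is accepted (BFS exhausts all shorter strings without reaching an accepting state), and cca is the lexicographically least accepting string of length 3.

cca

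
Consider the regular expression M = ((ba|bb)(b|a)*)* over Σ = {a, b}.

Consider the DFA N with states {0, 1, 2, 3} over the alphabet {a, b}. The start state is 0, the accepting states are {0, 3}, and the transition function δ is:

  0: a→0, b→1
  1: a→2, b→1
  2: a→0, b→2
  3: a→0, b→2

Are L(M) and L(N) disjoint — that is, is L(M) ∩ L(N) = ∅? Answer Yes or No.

No

The empty string ε is accepted by both M and N.
Hence L(M) ∩ L(N) ≠ ∅.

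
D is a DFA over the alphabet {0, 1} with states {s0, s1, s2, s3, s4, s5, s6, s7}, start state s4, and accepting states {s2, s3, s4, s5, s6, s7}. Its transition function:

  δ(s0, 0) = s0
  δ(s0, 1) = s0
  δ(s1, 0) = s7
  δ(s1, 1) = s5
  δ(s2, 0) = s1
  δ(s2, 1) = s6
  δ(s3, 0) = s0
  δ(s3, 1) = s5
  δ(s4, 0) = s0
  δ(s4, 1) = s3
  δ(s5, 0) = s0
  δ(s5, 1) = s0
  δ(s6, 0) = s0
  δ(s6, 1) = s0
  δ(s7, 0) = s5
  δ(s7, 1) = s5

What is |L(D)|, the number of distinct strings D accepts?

3

The useful subgraph on states {s3, s4, s5} is acyclic, so L(D) is finite; the longest accepting path visits 3 useful states, giving maximum string length 2.
Counting accepting paths from s4 by length: 1 of length 0, 1 of length 1, 1 of length 2. Total 3.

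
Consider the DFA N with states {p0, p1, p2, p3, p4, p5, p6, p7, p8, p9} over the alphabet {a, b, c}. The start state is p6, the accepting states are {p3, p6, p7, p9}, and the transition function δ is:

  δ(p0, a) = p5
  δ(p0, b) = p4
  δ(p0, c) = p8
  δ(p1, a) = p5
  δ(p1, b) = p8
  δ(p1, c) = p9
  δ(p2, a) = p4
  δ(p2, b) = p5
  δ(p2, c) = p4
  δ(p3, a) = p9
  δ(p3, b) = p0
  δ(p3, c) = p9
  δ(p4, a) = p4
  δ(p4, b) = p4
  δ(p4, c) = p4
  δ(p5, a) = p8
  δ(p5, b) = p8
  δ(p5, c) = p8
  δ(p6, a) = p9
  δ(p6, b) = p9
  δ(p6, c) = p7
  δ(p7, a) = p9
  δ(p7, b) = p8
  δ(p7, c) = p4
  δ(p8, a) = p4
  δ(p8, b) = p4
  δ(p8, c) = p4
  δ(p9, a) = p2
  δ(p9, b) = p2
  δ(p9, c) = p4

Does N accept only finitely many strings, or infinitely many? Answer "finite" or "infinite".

The useful states (reachable from p6 and able to reach an accepting state) are {p6, p7, p9}.
Restricted to these states the transition graph has no cycle, so every accepting path has bounded length and L is finite.

finite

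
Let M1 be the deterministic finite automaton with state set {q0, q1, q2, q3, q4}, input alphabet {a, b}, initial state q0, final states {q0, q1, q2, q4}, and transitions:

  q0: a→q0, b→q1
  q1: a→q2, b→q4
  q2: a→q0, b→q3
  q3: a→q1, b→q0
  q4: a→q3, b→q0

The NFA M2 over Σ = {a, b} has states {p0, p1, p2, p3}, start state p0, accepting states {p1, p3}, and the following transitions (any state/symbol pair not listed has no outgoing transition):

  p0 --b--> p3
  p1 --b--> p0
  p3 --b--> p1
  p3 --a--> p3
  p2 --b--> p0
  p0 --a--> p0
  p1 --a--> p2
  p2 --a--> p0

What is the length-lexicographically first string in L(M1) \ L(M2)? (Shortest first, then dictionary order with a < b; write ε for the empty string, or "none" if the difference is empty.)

ε

The empty string ε is accepted by M1 but not by M2.
Since ε is the unique shortest string, it is the required witness.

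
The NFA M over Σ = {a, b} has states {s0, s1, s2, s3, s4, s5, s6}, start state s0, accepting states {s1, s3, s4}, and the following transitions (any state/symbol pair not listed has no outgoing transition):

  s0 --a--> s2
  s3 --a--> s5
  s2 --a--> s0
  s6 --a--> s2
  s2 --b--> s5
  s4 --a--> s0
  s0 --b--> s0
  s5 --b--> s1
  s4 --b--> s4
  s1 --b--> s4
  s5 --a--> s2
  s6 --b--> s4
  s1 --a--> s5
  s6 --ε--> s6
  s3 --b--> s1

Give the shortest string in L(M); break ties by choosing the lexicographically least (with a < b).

abb

A breadth-first search from s0 reaches an accepting state first via the path s0 → s2 → s5 → s1 on input abb.
No string of length < 3 is accepted (BFS exhausts all shorter strings without reaching an accepting state), and abb is the lexicographically least accepting string of length 3.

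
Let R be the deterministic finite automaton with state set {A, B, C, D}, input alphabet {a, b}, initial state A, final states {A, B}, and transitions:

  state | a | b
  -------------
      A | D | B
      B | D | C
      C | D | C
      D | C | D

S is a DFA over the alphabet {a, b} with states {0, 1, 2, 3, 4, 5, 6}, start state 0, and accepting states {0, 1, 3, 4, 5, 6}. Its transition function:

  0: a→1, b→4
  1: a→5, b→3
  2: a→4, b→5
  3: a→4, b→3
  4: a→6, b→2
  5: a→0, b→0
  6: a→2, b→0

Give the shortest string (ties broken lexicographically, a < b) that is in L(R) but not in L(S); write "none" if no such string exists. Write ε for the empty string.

Exploring the product automaton R × S from the start pair (A, 0), following both machines on each input symbol, reaches 16 state pairs: (A, 0), (D, 1), (B, 4), (C, 5), (D, 3), (D, 6), (C, 2), (D, 0), (C, 0), (C, 4), (D, 4), (C, 1), (C, 6), (D, 2), (D, 5), (C, 3).
R accepts in {A, B} and S accepts in {0, 1, 3, 4, 5, 6}. The reachable pairs whose R-component is accepting are (A, 0), (B, 4); in each of them the S-component is accepting too, so the product for L(R) \ L(S) (R-component accepting, S-component rejecting) has no reachable accepting pair and the difference is empty.
So every string accepted by R is also accepted by S: L(R) \ L(S) = ∅ and there is no such string.

none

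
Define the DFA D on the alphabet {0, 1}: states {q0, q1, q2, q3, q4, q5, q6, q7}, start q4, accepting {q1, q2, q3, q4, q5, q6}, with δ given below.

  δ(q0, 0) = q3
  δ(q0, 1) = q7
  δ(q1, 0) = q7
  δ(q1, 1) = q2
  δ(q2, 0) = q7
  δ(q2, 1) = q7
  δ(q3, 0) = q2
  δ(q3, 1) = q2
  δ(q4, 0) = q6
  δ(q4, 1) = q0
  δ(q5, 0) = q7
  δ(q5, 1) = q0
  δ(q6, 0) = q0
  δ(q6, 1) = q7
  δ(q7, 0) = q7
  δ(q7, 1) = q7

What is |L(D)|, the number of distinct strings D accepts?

The useful subgraph on states {q0, q2, q3, q4, q6} is acyclic, so L(D) is finite; the longest accepting path visits 5 useful states, giving maximum string length 4.
Counting accepting paths from q4 by length: 1 of length 0, 1 of length 1, 1 of length 2, 3 of length 3, 2 of length 4. Total 8.

8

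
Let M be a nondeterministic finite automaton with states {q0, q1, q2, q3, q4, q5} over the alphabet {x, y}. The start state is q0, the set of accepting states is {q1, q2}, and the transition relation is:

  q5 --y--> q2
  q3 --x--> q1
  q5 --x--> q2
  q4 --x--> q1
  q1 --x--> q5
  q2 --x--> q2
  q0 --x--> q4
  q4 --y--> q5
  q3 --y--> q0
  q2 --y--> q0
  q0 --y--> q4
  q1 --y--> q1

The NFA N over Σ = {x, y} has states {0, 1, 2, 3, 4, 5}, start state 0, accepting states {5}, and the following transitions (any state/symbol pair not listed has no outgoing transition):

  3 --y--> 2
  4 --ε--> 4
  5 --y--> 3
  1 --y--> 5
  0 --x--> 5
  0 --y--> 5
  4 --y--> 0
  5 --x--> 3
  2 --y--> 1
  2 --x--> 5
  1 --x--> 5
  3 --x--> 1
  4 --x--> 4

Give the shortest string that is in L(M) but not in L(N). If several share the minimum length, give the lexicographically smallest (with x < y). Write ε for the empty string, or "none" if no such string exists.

The string xx is accepted by M but not by N.
No shorter string lies in the difference, and xx is the lexicographically first length-2 string in L(M) \ L(N).

xx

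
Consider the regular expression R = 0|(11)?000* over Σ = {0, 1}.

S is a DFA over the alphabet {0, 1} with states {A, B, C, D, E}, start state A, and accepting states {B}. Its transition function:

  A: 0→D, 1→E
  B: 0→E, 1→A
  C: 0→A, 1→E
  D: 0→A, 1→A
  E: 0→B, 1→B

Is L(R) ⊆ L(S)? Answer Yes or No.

The string 0 is in L(R) but not in L(S).
So L(R) ⊄ L(S).

No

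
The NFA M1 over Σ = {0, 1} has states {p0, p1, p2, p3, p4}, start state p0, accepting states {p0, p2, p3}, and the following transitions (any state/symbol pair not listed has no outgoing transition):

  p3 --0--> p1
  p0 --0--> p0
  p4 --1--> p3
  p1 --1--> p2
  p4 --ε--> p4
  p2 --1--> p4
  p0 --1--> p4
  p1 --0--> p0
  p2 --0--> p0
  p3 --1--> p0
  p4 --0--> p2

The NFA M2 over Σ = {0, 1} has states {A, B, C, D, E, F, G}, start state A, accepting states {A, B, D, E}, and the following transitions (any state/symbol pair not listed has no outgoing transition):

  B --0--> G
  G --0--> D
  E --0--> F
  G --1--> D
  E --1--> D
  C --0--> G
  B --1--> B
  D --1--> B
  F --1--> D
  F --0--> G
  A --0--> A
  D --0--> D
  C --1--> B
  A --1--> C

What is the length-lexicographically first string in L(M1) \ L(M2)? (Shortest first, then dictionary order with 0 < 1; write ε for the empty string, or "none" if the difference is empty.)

10

The string 10 is accepted by M1 but not by M2.
No shorter string lies in the difference, and 10 is the lexicographically first length-2 string in L(M1) \ L(M2).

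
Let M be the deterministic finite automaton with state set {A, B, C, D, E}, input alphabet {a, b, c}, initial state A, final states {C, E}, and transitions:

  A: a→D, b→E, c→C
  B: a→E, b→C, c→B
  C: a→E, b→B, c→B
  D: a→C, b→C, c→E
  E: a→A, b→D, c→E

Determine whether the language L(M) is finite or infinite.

infinite

State B is reachable from the start and can reach an accepting state, and it lies on the cycle B → B.
Traversing that cycle any number of times yields accepted strings of unbounded length, so the language is infinite.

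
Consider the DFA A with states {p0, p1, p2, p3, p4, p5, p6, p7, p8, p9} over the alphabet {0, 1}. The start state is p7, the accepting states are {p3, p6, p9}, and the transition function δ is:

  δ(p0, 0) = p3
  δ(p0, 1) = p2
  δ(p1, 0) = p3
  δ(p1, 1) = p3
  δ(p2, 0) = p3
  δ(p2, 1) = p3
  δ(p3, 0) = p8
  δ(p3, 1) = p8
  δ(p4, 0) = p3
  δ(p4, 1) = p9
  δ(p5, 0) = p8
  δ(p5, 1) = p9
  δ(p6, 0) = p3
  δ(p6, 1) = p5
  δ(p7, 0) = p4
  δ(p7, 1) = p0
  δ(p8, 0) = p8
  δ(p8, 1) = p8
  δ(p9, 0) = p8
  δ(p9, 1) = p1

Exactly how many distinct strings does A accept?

7

The useful subgraph on states {p0, p1, p2, p3, p4, p7, p9} is acyclic, so L(A) is finite; the longest accepting path visits 5 useful states, giving maximum string length 4.
Counting accepting paths from p7 by length: 3 of length 2, 2 of length 3, 2 of length 4. Total 7.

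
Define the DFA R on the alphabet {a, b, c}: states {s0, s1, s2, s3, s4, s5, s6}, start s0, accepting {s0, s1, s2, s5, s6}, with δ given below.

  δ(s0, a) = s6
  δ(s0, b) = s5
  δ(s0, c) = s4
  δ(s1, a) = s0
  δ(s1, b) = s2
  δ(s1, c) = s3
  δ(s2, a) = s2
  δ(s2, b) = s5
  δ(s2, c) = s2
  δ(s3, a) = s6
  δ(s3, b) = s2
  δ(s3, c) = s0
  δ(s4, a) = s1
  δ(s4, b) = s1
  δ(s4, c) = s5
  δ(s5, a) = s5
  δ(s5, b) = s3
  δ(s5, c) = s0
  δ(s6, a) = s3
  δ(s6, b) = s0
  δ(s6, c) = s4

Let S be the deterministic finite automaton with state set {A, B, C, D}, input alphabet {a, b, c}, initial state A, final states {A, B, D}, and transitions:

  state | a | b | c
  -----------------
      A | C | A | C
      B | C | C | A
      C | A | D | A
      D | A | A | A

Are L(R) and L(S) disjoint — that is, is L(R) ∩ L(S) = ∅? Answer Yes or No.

The empty string ε is accepted by both R and S.
Hence L(R) ∩ L(S) ≠ ∅.

No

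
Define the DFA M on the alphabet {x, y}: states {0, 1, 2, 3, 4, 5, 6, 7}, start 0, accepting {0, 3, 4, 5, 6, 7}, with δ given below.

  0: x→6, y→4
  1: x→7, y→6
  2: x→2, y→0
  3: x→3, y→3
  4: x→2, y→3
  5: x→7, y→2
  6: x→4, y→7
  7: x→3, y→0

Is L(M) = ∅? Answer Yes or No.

The empty string ε is accepted: the run 0 ends in the accepting state 0.
Since at least one string is accepted, L(M) is not empty.

No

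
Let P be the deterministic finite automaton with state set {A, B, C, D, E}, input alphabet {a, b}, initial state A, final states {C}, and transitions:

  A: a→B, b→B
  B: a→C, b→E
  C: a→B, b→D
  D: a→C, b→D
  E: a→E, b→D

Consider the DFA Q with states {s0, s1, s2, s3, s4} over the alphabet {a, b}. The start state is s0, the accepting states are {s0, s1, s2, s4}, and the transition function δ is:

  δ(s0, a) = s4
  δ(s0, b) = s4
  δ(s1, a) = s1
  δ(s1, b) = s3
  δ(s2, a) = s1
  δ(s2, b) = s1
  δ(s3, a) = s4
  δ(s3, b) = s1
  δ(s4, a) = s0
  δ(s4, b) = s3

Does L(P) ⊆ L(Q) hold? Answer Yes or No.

Exploring the product automaton P × Q from the start pair (A, s0), following both machines on each input symbol, reaches 13 state pairs: (A, s0), (B, s4), (C, s0), (E, s3), (D, s4), (E, s4), (D, s1), (D, s3), (E, s0), (C, s1), (C, s4), (B, s1), (B, s0).
P accepts in {C} and Q accepts in {s0, s1, s2, s4}. The reachable pairs whose P-component is accepting are (C, s0), (C, s1), (C, s4); in each of them the Q-component is accepting too, so the product for L(P) \ L(Q) (P-component accepting, Q-component rejecting) has no reachable accepting pair and the difference is empty.
Hence every string in L(P) is also in L(Q).

Yes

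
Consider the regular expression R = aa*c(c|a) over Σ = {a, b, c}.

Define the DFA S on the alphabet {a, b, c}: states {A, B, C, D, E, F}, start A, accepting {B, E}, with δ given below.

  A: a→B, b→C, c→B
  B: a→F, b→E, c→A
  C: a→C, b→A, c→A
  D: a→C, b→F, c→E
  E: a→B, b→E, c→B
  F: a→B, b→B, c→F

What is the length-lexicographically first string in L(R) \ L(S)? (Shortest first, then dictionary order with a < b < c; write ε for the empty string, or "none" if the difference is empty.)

The string aacc is accepted by R but not by S.
No shorter string lies in the difference, and aacc is the lexicographically first length-4 string in L(R) \ L(S).

aacc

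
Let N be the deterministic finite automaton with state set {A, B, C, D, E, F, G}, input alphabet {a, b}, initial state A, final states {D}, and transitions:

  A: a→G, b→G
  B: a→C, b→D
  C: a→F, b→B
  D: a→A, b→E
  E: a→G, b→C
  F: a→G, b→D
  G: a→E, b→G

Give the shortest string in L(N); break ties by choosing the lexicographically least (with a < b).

aabab

A breadth-first search from A reaches an accepting state first via the path A → G → E → C → F → D on input aabab.
No string of length < 5 is accepted (BFS exhausts all shorter strings without reaching an accepting state), and aabab is the lexicographically least accepting string of length 5.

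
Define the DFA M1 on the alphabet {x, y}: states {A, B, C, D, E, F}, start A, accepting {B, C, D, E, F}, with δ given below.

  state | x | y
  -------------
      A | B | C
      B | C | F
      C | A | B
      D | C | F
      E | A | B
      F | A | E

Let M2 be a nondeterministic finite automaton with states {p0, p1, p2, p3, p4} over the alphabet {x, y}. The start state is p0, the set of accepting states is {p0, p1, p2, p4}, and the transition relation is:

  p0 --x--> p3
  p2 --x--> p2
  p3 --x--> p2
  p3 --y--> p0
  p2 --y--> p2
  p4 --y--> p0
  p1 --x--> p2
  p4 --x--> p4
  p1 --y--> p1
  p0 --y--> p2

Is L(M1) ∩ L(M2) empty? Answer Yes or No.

No

The string y is accepted by both M1 and M2.
Hence L(M1) ∩ L(M2) ≠ ∅.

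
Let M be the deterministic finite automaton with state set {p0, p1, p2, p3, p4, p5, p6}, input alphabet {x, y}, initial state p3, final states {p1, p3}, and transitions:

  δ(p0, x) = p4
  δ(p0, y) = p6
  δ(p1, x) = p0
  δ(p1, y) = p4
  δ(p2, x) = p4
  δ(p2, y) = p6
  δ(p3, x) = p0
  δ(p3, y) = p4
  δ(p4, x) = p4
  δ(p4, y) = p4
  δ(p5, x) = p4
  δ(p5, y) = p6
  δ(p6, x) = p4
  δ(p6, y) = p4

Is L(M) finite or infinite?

finite

The useful states (reachable from p3 and able to reach an accepting state) are {p3}.
Restricted to these states the transition graph has no cycle, so every accepting path has bounded length and L is finite.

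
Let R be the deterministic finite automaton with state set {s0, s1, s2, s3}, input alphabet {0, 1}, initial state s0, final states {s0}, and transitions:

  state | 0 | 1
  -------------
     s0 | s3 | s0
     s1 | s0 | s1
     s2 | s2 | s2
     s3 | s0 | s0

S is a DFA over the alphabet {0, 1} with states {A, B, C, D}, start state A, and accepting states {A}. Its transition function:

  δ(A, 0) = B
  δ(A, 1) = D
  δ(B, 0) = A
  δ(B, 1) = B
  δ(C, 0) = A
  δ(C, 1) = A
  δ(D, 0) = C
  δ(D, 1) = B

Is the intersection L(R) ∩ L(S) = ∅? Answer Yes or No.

No

The empty string ε is accepted by both R and S.
Hence L(R) ∩ L(S) ≠ ∅.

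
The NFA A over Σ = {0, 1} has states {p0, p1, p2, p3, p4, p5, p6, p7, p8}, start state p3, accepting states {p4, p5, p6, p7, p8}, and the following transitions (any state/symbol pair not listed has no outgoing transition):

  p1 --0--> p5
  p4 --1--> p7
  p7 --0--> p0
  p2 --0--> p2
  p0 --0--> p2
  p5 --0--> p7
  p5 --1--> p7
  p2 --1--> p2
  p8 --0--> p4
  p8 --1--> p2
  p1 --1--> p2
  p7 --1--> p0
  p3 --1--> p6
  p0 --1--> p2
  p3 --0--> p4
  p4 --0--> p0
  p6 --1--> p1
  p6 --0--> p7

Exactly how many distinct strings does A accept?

The useful subgraph on states {p1, p3, p4, p5, p6, p7} is acyclic, so L(A) is finite; the longest accepting path visits 5 useful states, giving maximum string length 4.
Counting accepting paths from p3 by length: 2 of length 1, 2 of length 2, 1 of length 3, 2 of length 4. Total 7.

7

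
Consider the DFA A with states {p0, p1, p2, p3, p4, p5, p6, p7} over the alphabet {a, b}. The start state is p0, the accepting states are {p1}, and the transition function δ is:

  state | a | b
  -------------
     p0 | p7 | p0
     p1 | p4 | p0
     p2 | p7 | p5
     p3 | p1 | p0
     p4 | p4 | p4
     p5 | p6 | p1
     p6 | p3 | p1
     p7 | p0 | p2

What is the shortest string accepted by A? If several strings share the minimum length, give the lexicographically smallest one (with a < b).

abbb

A breadth-first search from p0 reaches an accepting state first via the path p0 → p7 → p2 → p5 → p1 on input abbb.
No string of length < 4 is accepted (BFS exhausts all shorter strings without reaching an accepting state), and abbb is the lexicographically least accepting string of length 4.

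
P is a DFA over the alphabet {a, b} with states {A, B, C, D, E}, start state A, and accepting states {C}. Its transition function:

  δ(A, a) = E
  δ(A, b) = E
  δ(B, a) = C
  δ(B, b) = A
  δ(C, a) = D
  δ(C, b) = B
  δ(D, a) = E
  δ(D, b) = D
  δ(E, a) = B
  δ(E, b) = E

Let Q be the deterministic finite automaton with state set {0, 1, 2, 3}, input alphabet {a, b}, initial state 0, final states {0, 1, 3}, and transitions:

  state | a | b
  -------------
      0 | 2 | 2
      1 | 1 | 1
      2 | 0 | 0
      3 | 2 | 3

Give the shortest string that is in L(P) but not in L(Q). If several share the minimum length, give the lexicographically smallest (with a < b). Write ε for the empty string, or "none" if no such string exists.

The string aaa is accepted by P but not by Q.
No shorter string lies in the difference, and aaa is the lexicographically first length-3 string in L(P) \ L(Q).

aaa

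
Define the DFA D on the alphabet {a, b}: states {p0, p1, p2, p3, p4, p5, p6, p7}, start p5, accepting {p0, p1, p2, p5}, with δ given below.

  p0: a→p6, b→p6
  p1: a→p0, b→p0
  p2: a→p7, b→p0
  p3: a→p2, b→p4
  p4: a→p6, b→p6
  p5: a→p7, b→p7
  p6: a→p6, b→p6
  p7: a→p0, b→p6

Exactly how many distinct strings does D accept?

The useful subgraph on states {p0, p5, p7} is acyclic, so L(D) is finite; the longest accepting path visits 3 useful states, giving maximum string length 2.
Counting accepting paths from p5 by length: 1 of length 0, 2 of length 2. Total 3.

3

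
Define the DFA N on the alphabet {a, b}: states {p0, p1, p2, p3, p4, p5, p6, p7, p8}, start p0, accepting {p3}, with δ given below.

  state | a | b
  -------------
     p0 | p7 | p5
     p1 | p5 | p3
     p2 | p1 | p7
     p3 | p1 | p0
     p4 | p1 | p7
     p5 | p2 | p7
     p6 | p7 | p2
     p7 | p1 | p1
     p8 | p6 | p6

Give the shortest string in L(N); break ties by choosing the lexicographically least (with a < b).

aab

A breadth-first search from p0 reaches an accepting state first via the path p0 → p7 → p1 → p3 on input aab.
No string of length < 3 is accepted (BFS exhausts all shorter strings without reaching an accepting state), and aab is the lexicographically least accepting string of length 3.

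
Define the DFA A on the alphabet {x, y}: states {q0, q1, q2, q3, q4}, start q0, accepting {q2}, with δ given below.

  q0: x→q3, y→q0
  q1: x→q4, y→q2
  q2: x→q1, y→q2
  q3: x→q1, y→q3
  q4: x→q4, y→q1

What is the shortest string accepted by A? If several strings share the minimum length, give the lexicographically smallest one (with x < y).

A breadth-first search from q0 reaches an accepting state first via the path q0 → q3 → q1 → q2 on input xxy.
No string of length < 3 is accepted (BFS exhausts all shorter strings without reaching an accepting state), and xxy is the lexicographically least accepting string of length 3.

xxy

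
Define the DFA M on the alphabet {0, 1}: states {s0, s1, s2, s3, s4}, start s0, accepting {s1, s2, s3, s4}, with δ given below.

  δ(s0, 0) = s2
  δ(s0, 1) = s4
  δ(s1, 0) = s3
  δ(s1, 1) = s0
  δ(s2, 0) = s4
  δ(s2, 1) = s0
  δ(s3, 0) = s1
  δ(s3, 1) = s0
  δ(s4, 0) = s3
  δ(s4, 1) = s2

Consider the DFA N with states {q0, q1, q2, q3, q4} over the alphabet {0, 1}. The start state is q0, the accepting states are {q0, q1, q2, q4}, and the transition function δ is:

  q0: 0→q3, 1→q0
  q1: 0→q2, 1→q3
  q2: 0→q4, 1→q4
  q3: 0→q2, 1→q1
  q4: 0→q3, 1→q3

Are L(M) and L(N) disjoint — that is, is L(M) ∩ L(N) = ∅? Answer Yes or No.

The string 1 is accepted by both M and N.
Hence L(M) ∩ L(N) ≠ ∅.

No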